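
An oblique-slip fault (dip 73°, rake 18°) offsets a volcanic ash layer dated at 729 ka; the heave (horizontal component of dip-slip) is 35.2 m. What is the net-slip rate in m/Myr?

dip-slip = heave / cos(dip) = 35.2 / cos(73°) = 120.4 m
net slip = dip-slip / sin(rake) = 120.4 / sin(18°) = 389.6 m
rate = 389.6 m / 729 ka = 0.000534 m/yr = 534 m/Myr

534 m/Myr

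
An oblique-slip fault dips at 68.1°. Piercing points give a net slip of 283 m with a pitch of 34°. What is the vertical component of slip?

147 m

dip-slip = net slip × sin(rake) = 283 m × sin(34°) = 158.3 m
throw = dip-slip × sin(dip) = 158.3 × sin(68.1°) = 147 m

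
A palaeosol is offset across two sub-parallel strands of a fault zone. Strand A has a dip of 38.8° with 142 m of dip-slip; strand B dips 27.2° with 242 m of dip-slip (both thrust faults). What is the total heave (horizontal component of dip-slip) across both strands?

heave_A = 142 × cos(38.8°) = 110.7 m
heave_B = 242 × cos(27.2°) = 215.2 m
total = 110.7 + 215.2 = 326 m

326 m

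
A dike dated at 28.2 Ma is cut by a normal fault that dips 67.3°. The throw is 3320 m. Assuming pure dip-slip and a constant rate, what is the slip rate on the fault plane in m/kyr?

dip-slip = throw / sin(dip) = 3320 m / sin(67.3°) = 3599 m
rate = 3599 m / 28.2 Ma = 0.000128 m/yr = 0.128 m/kyr

0.128 m/kyr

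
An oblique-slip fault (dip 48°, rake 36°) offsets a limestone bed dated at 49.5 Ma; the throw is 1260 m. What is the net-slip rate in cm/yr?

dip-slip = throw / sin(dip) = 1260 / sin(48°) = 1695 m
net slip = dip-slip / sin(rake) = 1695 / sin(36°) = 2885 m
rate = 2885 m / 49.5 Ma = 0.0000583 m/yr = 0.00583 cm/yr

0.00583 cm/yr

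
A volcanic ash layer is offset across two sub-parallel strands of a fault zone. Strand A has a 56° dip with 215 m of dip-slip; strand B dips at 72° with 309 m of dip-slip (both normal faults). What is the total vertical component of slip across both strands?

throw_A = 215 × sin(56°) = 178.2 m
throw_B = 309 × sin(72°) = 293.9 m
total = 178.2 + 293.9 = 472 m

472 m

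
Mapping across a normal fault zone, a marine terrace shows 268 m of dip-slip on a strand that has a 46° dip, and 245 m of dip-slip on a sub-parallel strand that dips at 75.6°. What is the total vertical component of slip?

430 m

throw_A = 268 × sin(46°) = 192.8 m
throw_B = 245 × sin(75.6°) = 237.3 m
total = 192.8 + 237.3 = 430 m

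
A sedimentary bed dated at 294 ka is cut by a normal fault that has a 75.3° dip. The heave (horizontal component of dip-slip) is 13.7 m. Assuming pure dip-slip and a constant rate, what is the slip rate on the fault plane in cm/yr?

0.0184 cm/yr

dip-slip = heave / cos(dip) = 13.7 m / cos(75.3°) = 53.99 m
rate = 53.99 m / 294 ka = 0.000184 m/yr = 0.0184 cm/yr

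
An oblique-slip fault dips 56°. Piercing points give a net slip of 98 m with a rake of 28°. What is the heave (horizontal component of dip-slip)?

dip-slip = net slip × sin(rake) = 98 m × sin(28°) = 46.01 m
heave = dip-slip × cos(dip) = 46.01 × cos(56°) = 25.7 m

25.7 m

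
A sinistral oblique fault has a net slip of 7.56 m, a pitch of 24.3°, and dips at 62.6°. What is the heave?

dip-slip = net slip × sin(rake) = 7.56 m × sin(24.3°) = 3.111 m
heave = dip-slip × cos(dip) = 3.111 × cos(62.6°) = 1.43 m

1.43 m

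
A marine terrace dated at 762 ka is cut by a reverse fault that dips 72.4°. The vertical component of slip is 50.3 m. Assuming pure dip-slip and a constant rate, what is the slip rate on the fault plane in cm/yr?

0.00693 cm/yr

dip-slip = throw / sin(dip) = 50.3 m / sin(72.4°) = 52.77 m
rate = 52.77 m / 762 ka = 0.0000693 m/yr = 0.00693 cm/yr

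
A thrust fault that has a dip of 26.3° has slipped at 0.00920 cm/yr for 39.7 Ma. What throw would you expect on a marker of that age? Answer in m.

dip-slip = rate × time = 0.00920 cm/yr × 39.7 Ma = 3652 m
throw = dip-slip × sin(dip) = 3652 × sin(26.3°) = 1620 m

1620 m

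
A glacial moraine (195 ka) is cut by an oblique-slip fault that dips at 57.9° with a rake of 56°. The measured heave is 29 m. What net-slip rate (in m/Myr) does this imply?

dip-slip = heave / cos(dip) = 29 / cos(57.9°) = 54.57 m
net slip = dip-slip / sin(rake) = 54.57 / sin(56°) = 65.83 m
rate = 65.83 m / 195 ka = 0.000338 m/yr = 338 m/Myr

338 m/Myr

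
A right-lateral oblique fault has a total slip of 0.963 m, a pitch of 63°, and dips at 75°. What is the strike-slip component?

strike-slip = net slip × cos(rake) = 0.963 m × cos(63°) = 0.437 m

0.437 m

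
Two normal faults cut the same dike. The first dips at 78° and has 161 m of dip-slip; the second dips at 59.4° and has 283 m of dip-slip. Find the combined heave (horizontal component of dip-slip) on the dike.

heave_A = 161 × cos(78°) = 33.47 m
heave_B = 283 × cos(59.4°) = 144.1 m
total = 33.47 + 144.1 = 178 m

178 m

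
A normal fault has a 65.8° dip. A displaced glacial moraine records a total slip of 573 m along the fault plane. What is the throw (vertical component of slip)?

throw = dip-slip × sin(dip) = 573 m × sin(65.8°) = 523 m

523 m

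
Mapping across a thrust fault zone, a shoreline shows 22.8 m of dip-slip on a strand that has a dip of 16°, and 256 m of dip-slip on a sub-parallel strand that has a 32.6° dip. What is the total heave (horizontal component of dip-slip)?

heave_A = 22.8 × cos(16°) = 21.92 m
heave_B = 256 × cos(32.6°) = 215.7 m
total = 21.92 + 215.7 = 238 m

238 m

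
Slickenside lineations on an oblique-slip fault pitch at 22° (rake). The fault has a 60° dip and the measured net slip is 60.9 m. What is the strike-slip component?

strike-slip = net slip × cos(rake) = 60.9 m × cos(22°) = 56.5 m

56.5 m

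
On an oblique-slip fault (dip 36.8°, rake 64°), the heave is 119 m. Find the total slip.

165 m

dip-slip = heave / cos(dip) = 119 / cos(36.8°) = 148.6 m
net slip = dip-slip / sin(rake) = 148.6 / sin(64°) = 165 m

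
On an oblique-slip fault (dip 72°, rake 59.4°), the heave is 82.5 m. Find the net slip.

dip-slip = heave / cos(dip) = 82.5 / cos(72°) = 267 m
net slip = dip-slip / sin(rake) = 267 / sin(59.4°) = 310 m

310 m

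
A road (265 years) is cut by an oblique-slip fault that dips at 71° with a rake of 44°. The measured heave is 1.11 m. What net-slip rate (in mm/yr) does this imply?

18.5 mm/yr

dip-slip = heave / cos(dip) = 1.11 / cos(71°) = 3.409 m
net slip = dip-slip / sin(rake) = 3.409 / sin(44°) = 4.908 m
rate = 4.908 m / 265 years = 0.0185 m/yr = 18.5 mm/yr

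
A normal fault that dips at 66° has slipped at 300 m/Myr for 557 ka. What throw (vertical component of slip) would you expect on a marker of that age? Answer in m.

153 m

dip-slip = rate × time = 300 m/Myr × 557 ka = 167.1 m
throw = dip-slip × sin(dip) = 167.1 × sin(66°) = 153 m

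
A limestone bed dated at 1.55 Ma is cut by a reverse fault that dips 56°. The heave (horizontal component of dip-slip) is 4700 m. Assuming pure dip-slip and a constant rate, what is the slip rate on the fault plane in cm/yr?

dip-slip = heave / cos(dip) = 4700 m / cos(56°) = 8405 m
rate = 8405 m / 1.55 Ma = 0.00542 m/yr = 0.542 cm/yr

0.542 cm/yr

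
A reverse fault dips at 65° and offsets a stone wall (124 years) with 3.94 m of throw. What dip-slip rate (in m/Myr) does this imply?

dip-slip = throw / sin(dip) = 3.94 m / sin(65°) = 4.347 m
rate = 4.347 m / 124 years = 0.0351 m/yr = 35100 m/Myr

35100 m/Myr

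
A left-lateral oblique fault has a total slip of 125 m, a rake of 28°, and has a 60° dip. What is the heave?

29.3 m

dip-slip = net slip × sin(rake) = 125 m × sin(28°) = 58.68 m
heave = dip-slip × cos(dip) = 58.68 × cos(60°) = 29.3 m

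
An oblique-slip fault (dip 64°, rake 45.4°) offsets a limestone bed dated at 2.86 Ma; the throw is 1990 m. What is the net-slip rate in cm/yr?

0.109 cm/yr

dip-slip = throw / sin(dip) = 1990 / sin(64°) = 2214 m
net slip = dip-slip / sin(rake) = 2214 / sin(45.4°) = 3110 m
rate = 3110 m / 2.86 Ma = 0.00109 m/yr = 0.109 cm/yr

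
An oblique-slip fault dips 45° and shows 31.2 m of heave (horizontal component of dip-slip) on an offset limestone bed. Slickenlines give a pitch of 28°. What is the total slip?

94 m

dip-slip = heave / cos(dip) = 31.2 / cos(45°) = 44.12 m
net slip = dip-slip / sin(rake) = 44.12 / sin(28°) = 94 m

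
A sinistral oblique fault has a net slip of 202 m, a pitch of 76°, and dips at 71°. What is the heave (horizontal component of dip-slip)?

dip-slip = net slip × sin(rake) = 202 m × sin(76°) = 196 m
heave = dip-slip × cos(dip) = 196 × cos(71°) = 63.8 m

63.8 m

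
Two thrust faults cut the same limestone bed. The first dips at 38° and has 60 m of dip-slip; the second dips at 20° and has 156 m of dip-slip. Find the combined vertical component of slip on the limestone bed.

90.3 m

throw_A = 60 × sin(38°) = 36.94 m
throw_B = 156 × sin(20°) = 53.36 m
total = 36.94 + 53.36 = 90.3 m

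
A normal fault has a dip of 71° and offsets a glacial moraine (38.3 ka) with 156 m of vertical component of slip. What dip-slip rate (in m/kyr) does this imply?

4.31 m/kyr

dip-slip = throw / sin(dip) = 156 m / sin(71°) = 165 m
rate = 165 m / 38.3 ka = 0.00431 m/yr = 4.31 m/kyr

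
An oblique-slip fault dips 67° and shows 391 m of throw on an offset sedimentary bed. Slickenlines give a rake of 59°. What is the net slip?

496 m

dip-slip = throw / sin(dip) = 391 / sin(67°) = 424.8 m
net slip = dip-slip / sin(rake) = 424.8 / sin(59°) = 496 m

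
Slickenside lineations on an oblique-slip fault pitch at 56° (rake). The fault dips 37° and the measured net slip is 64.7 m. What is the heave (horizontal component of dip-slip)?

42.8 m

dip-slip = net slip × sin(rake) = 64.7 m × sin(56°) = 53.64 m
heave = dip-slip × cos(dip) = 53.64 × cos(37°) = 42.8 m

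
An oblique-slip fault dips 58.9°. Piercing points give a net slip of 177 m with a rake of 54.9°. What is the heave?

dip-slip = net slip × sin(rake) = 177 m × sin(54.9°) = 144.8 m
heave = dip-slip × cos(dip) = 144.8 × cos(58.9°) = 74.8 m

74.8 m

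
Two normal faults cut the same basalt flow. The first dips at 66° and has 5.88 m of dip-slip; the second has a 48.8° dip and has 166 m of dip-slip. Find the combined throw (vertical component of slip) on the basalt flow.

130 m

throw_A = 5.88 × sin(66°) = 5.372 m
throw_B = 166 × sin(48.8°) = 124.9 m
total = 5.372 + 124.9 = 130 m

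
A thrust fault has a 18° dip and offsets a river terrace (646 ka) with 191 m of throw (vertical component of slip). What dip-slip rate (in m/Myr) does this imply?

957 m/Myr

dip-slip = throw / sin(dip) = 191 m / sin(18°) = 618.1 m
rate = 618.1 m / 646 ka = 0.000957 m/yr = 957 m/Myr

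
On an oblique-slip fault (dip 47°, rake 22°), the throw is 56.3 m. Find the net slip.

dip-slip = throw / sin(dip) = 56.3 / sin(47°) = 76.98 m
net slip = dip-slip / sin(rake) = 76.98 / sin(22°) = 205 m

205 m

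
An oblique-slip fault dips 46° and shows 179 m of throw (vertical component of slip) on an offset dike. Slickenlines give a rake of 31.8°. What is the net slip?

472 m

dip-slip = throw / sin(dip) = 179 / sin(46°) = 248.8 m
net slip = dip-slip / sin(rake) = 248.8 / sin(31.8°) = 472 m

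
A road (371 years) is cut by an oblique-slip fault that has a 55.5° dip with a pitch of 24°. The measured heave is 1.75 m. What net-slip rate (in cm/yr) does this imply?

dip-slip = heave / cos(dip) = 1.75 / cos(55.5°) = 3.090 m
net slip = dip-slip / sin(rake) = 3.090 / sin(24°) = 7.596 m
rate = 7.596 m / 371 years = 0.0205 m/yr = 2.05 cm/yr

2.05 cm/yr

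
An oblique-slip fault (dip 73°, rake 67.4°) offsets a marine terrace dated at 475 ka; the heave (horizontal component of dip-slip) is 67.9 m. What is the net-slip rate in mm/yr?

0.530 mm/yr

dip-slip = heave / cos(dip) = 67.9 / cos(73°) = 232.2 m
net slip = dip-slip / sin(rake) = 232.2 / sin(67.4°) = 251.6 m
rate = 251.6 m / 475 ka = 0.000530 m/yr = 0.530 mm/yr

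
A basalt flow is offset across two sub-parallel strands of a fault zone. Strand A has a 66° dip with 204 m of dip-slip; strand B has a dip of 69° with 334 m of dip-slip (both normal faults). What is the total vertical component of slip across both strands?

throw_A = 204 × sin(66°) = 186.4 m
throw_B = 334 × sin(69°) = 311.8 m
total = 186.4 + 311.8 = 498 m

498 m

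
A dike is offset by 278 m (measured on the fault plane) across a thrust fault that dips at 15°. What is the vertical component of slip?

72 m

throw = dip-slip × sin(dip) = 278 m × sin(15°) = 72 m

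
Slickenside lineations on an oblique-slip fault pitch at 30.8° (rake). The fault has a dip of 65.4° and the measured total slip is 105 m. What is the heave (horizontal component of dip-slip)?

22.4 m

dip-slip = net slip × sin(rake) = 105 m × sin(30.8°) = 53.76 m
heave = dip-slip × cos(dip) = 53.76 × cos(65.4°) = 22.4 m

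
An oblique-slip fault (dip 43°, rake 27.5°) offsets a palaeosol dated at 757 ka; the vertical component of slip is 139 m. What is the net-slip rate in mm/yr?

dip-slip = throw / sin(dip) = 139 / sin(43°) = 203.8 m
net slip = dip-slip / sin(rake) = 203.8 / sin(27.5°) = 441.4 m
rate = 441.4 m / 757 ka = 0.000583 m/yr = 0.583 mm/yr

0.583 mm/yr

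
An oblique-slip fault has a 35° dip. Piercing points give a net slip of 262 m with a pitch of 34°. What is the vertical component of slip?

dip-slip = net slip × sin(rake) = 262 m × sin(34°) = 146.5 m
throw = dip-slip × sin(dip) = 146.5 × sin(35°) = 84 m

84 m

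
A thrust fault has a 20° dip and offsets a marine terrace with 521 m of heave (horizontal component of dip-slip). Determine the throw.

throw = heave × tan(dip) = 521 × tan(20°) = 190 m

190 m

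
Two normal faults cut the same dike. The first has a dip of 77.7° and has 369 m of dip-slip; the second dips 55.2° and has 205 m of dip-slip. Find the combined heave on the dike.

196 m

heave_A = 369 × cos(77.7°) = 78.61 m
heave_B = 205 × cos(55.2°) = 117 m
total = 78.61 + 117 = 196 m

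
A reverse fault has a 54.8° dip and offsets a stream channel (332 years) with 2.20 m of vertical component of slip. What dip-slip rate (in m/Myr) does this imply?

dip-slip = throw / sin(dip) = 2.20 m / sin(54.8°) = 2.692 m
rate = 2.692 m / 332 years = 0.00811 m/yr = 8110 m/Myr

8110 m/Myr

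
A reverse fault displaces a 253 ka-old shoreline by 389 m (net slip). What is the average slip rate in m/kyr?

1.54 m/kyr

rate = 389 m / 253 ka = 0.00154 m/yr = 1.54 m/kyr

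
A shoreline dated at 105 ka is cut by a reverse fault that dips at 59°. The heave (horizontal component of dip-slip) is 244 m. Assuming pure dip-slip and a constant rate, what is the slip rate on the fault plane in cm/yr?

dip-slip = heave / cos(dip) = 244 m / cos(59°) = 473.8 m
rate = 473.8 m / 105 ka = 0.00451 m/yr = 0.451 cm/yr

0.451 cm/yr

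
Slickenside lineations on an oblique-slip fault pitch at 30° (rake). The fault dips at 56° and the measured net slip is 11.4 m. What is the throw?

dip-slip = net slip × sin(rake) = 11.4 m × sin(30°) = 5.700 m
throw = dip-slip × sin(dip) = 5.700 × sin(56°) = 4.73 m

4.73 m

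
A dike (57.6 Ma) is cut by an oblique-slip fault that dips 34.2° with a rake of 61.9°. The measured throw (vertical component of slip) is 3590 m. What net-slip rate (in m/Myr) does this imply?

126 m/Myr

dip-slip = throw / sin(dip) = 3590 / sin(34.2°) = 6387 m
net slip = dip-slip / sin(rake) = 6387 / sin(61.9°) = 7240 m
rate = 7240 m / 57.6 Ma = 0.000126 m/yr = 126 m/Myr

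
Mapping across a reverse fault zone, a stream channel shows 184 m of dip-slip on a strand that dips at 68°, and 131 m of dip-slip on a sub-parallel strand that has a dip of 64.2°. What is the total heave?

heave_A = 184 × cos(68°) = 68.93 m
heave_B = 131 × cos(64.2°) = 57.02 m
total = 68.93 + 57.02 = 126 m

126 m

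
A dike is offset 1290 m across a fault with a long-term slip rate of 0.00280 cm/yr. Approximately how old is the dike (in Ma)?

age = offset / rate = 1290 m / (0.00280 cm/yr) = 4.61e+07 yr = 46.1 Ma

46.1 Ma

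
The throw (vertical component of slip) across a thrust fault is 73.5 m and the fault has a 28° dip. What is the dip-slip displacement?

dip-slip = throw / sin(dip) = 73.5 / sin(28°) = 157 m

157 m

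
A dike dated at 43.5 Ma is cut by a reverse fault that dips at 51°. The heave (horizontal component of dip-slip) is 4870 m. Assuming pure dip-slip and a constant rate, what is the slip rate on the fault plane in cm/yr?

dip-slip = heave / cos(dip) = 4870 m / cos(51°) = 7739 m
rate = 7739 m / 43.5 Ma = 0.000178 m/yr = 0.0178 cm/yr

0.0178 cm/yr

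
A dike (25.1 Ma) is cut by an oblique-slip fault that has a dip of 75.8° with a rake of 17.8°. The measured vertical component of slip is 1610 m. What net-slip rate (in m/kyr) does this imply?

0.216 m/kyr

dip-slip = throw / sin(dip) = 1610 / sin(75.8°) = 1661 m
net slip = dip-slip / sin(rake) = 1661 / sin(17.8°) = 5433 m
rate = 5433 m / 25.1 Ma = 0.000216 m/yr = 0.216 m/kyr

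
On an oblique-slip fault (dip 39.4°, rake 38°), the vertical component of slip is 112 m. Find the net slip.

dip-slip = throw / sin(dip) = 112 / sin(39.4°) = 176.5 m
net slip = dip-slip / sin(rake) = 176.5 / sin(38°) = 287 m

287 m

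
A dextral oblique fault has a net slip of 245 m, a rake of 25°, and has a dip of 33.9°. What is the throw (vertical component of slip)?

57.7 m

dip-slip = net slip × sin(rake) = 245 m × sin(25°) = 103.5 m
throw = dip-slip × sin(dip) = 103.5 × sin(33.9°) = 57.7 m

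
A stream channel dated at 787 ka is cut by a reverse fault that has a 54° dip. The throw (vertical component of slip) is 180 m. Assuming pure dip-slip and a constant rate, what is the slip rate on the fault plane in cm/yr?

dip-slip = throw / sin(dip) = 180 m / sin(54°) = 222.5 m
rate = 222.5 m / 787 ka = 0.000283 m/yr = 0.0283 cm/yr

0.0283 cm/yr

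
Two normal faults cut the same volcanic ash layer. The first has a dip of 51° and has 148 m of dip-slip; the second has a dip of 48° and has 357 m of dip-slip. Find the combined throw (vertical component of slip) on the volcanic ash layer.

throw_A = 148 × sin(51°) = 115 m
throw_B = 357 × sin(48°) = 265.3 m
total = 115 + 265.3 = 380 m

380 m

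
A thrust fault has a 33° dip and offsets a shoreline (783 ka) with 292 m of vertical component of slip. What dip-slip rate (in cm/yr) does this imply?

dip-slip = throw / sin(dip) = 292 m / sin(33°) = 536.1 m
rate = 536.1 m / 783 ka = 0.000685 m/yr = 0.0685 cm/yr

0.0685 cm/yr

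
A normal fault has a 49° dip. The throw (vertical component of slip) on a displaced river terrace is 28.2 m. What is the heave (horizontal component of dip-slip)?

heave = throw / tan(dip) = 28.2 / tan(49°) = 24.5 m

24.5 m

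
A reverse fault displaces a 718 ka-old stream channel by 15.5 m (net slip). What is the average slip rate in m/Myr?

rate = 15.5 m / 718 ka = 0.0000216 m/yr = 21.6 m/Myr

21.6 m/Myr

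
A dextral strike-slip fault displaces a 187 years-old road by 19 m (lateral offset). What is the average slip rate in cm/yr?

10.2 cm/yr

rate = 19 m / 187 years = 0.102 m/yr = 10.2 cm/yr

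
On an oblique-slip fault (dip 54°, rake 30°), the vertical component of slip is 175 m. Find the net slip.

433 m

dip-slip = throw / sin(dip) = 175 / sin(54°) = 216.3 m
net slip = dip-slip / sin(rake) = 216.3 / sin(30°) = 433 m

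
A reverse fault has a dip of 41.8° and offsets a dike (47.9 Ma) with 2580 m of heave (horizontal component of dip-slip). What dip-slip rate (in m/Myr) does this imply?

dip-slip = heave / cos(dip) = 2580 m / cos(41.8°) = 3461 m
rate = 3461 m / 47.9 Ma = 0.0000723 m/yr = 72.3 m/Myr

72.3 m/Myr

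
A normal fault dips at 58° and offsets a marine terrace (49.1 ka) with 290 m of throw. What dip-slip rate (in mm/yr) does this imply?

6.96 mm/yr

dip-slip = throw / sin(dip) = 290 m / sin(58°) = 342 m
rate = 342 m / 49.1 ka = 0.00696 m/yr = 6.96 mm/yr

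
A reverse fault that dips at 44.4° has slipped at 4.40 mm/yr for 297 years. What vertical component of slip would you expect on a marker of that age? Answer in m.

0.914 m

dip-slip = rate × time = 4.40 mm/yr × 297 years = 1.307 m
throw = dip-slip × sin(dip) = 1.307 × sin(44.4°) = 0.914 m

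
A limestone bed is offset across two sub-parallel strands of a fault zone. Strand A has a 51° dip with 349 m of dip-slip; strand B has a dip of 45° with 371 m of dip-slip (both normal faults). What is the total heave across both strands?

482 m

heave_A = 349 × cos(51°) = 219.6 m
heave_B = 371 × cos(45°) = 262.3 m
total = 219.6 + 262.3 = 482 m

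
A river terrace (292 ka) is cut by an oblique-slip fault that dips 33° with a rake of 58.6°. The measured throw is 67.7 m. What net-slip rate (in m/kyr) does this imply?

0.499 m/kyr

dip-slip = throw / sin(dip) = 67.7 / sin(33°) = 124.3 m
net slip = dip-slip / sin(rake) = 124.3 / sin(58.6°) = 145.6 m
rate = 145.6 m / 292 ka = 0.000499 m/yr = 0.499 m/kyr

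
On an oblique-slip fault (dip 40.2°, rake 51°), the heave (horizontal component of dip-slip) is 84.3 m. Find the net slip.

dip-slip = heave / cos(dip) = 84.3 / cos(40.2°) = 110.4 m
net slip = dip-slip / sin(rake) = 110.4 / sin(51°) = 142 m

142 m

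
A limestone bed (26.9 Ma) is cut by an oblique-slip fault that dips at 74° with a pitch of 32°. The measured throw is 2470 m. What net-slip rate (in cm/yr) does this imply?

0.0180 cm/yr

dip-slip = throw / sin(dip) = 2470 / sin(74°) = 2570 m
net slip = dip-slip / sin(rake) = 2570 / sin(32°) = 4849 m
rate = 4849 m / 26.9 Ma = 0.000180 m/yr = 0.0180 cm/yr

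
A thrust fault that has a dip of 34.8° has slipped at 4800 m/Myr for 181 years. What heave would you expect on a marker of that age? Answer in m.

dip-slip = rate × time = 4800 m/Myr × 181 years = 0.8688 m
heave = dip-slip × cos(dip) = 0.8688 × cos(34.8°) = 0.713 m

0.713 m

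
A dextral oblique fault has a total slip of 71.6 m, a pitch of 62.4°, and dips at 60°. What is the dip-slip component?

63.5 m

dip-slip = net slip × sin(rake) = 71.6 m × sin(62.4°) = 63.5 m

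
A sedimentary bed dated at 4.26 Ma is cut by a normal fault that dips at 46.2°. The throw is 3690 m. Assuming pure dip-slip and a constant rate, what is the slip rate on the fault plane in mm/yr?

dip-slip = throw / sin(dip) = 3690 m / sin(46.2°) = 5113 m
rate = 5113 m / 4.26 Ma = 0.00120 m/yr = 1.20 mm/yr

1.20 mm/yr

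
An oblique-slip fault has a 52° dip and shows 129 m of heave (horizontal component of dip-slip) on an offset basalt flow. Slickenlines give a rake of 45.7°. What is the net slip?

dip-slip = heave / cos(dip) = 129 / cos(52°) = 209.5 m
net slip = dip-slip / sin(rake) = 209.5 / sin(45.7°) = 293 m

293 m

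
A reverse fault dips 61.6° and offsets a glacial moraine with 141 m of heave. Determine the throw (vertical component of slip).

throw = heave × tan(dip) = 141 × tan(61.6°) = 261 m

261 m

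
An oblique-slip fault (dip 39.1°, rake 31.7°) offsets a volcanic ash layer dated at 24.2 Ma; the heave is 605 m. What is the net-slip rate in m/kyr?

dip-slip = heave / cos(dip) = 605 / cos(39.1°) = 779.6 m
net slip = dip-slip / sin(rake) = 779.6 / sin(31.7°) = 1484 m
rate = 1484 m / 24.2 Ma = 0.0000613 m/yr = 0.0613 m/kyr

0.0613 m/kyr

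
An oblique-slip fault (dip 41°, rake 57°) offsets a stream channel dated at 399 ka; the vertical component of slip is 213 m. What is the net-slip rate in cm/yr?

dip-slip = throw / sin(dip) = 213 / sin(41°) = 324.7 m
net slip = dip-slip / sin(rake) = 324.7 / sin(57°) = 387.1 m
rate = 387.1 m / 399 ka = 0.000970 m/yr = 0.0970 cm/yr

0.0970 cm/yr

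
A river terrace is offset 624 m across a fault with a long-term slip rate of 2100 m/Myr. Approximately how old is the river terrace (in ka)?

age = offset / rate = 624 m / (2100 m/Myr) = 297000 yr = 297 ka

297 ka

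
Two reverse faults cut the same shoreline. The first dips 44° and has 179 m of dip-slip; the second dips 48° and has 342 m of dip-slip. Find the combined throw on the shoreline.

throw_A = 179 × sin(44°) = 124.3 m
throw_B = 342 × sin(48°) = 254.2 m
total = 124.3 + 254.2 = 378 m

378 m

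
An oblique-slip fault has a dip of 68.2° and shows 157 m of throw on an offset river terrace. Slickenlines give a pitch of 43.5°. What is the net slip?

dip-slip = throw / sin(dip) = 157 / sin(68.2°) = 169.1 m
net slip = dip-slip / sin(rake) = 169.1 / sin(43.5°) = 246 m

246 m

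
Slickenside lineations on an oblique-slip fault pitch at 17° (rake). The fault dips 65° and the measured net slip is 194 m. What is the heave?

dip-slip = net slip × sin(rake) = 194 m × sin(17°) = 56.72 m
heave = dip-slip × cos(dip) = 56.72 × cos(65°) = 24 m

24 m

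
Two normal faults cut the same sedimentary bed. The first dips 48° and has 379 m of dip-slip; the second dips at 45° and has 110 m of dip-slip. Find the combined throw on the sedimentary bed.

throw_A = 379 × sin(48°) = 281.7 m
throw_B = 110 × sin(45°) = 77.78 m
total = 281.7 + 77.78 = 359 m

359 m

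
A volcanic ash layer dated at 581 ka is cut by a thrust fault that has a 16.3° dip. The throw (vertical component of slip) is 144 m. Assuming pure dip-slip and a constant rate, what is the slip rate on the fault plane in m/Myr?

883 m/Myr

dip-slip = throw / sin(dip) = 144 m / sin(16.3°) = 513.1 m
rate = 513.1 m / 581 ka = 0.000883 m/yr = 883 m/Myr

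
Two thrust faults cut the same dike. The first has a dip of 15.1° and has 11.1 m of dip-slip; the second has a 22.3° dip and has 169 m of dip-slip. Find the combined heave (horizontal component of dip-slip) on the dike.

167 m

heave_A = 11.1 × cos(15.1°) = 10.72 m
heave_B = 169 × cos(22.3°) = 156.4 m
total = 10.72 + 156.4 = 167 m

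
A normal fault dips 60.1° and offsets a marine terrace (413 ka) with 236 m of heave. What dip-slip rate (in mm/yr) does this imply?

dip-slip = heave / cos(dip) = 236 m / cos(60.1°) = 473.4 m
rate = 473.4 m / 413 ka = 0.00115 m/yr = 1.15 mm/yr

1.15 mm/yr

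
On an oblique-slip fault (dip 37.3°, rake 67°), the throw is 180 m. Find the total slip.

323 m

dip-slip = throw / sin(dip) = 180 / sin(37.3°) = 297 m
net slip = dip-slip / sin(rake) = 297 / sin(67°) = 323 m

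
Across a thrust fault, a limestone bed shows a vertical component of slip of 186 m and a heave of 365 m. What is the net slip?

net slip = √(throw² + heave²) = √(186² + 365²) = 410 m

410 m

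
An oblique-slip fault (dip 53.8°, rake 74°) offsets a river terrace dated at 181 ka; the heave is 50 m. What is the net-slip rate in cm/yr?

dip-slip = heave / cos(dip) = 50 / cos(53.8°) = 84.66 m
net slip = dip-slip / sin(rake) = 84.66 / sin(74°) = 88.07 m
rate = 88.07 m / 181 ka = 0.000487 m/yr = 0.0487 cm/yr

0.0487 cm/yr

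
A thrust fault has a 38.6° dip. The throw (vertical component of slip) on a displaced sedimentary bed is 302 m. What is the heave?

378 m

heave = throw / tan(dip) = 302 / tan(38.6°) = 378 m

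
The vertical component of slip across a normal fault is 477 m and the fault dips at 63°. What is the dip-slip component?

dip-slip = throw / sin(dip) = 477 / sin(63°) = 535 m

535 m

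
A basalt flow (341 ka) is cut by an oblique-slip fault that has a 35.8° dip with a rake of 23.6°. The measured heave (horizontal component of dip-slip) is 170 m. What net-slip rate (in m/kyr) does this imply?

1.54 m/kyr

dip-slip = heave / cos(dip) = 170 / cos(35.8°) = 209.6 m
net slip = dip-slip / sin(rake) = 209.6 / sin(23.6°) = 523.5 m
rate = 523.5 m / 341 ka = 0.00154 m/yr = 1.54 m/kyr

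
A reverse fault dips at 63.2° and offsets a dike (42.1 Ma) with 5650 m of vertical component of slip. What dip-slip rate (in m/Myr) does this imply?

dip-slip = throw / sin(dip) = 5650 m / sin(63.2°) = 6330 m
rate = 6330 m / 42.1 Ma = 0.000150 m/yr = 150 m/Myr

150 m/Myr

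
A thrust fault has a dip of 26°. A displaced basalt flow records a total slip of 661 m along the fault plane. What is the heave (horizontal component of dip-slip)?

heave = dip-slip × cos(dip) = 661 m × cos(26°) = 594 m

594 m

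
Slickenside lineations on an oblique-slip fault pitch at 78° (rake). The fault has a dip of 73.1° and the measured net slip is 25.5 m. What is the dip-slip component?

dip-slip = net slip × sin(rake) = 25.5 m × sin(78°) = 24.9 m

24.9 m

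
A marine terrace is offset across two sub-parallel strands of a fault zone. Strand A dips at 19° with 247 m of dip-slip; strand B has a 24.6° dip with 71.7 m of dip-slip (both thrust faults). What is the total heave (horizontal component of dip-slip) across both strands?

heave_A = 247 × cos(19°) = 233.5 m
heave_B = 71.7 × cos(24.6°) = 65.19 m
total = 233.5 + 65.19 = 299 m

299 m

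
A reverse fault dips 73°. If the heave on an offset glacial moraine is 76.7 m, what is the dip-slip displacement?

262 m

dip-slip = heave / cos(dip) = 76.7 / cos(73°) = 262 m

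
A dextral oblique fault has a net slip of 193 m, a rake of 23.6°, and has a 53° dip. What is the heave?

46.5 m

dip-slip = net slip × sin(rake) = 193 m × sin(23.6°) = 77.27 m
heave = dip-slip × cos(dip) = 77.27 × cos(53°) = 46.5 m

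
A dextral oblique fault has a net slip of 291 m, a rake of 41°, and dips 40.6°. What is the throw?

dip-slip = net slip × sin(rake) = 291 m × sin(41°) = 190.9 m
throw = dip-slip × sin(dip) = 190.9 × sin(40.6°) = 124 m

124 m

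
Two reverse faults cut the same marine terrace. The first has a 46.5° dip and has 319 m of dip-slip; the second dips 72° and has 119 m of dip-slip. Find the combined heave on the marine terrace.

256 m

heave_A = 319 × cos(46.5°) = 219.6 m
heave_B = 119 × cos(72°) = 36.77 m
total = 219.6 + 36.77 = 256 m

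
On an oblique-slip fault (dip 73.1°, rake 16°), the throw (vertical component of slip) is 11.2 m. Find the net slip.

42.5 m

dip-slip = throw / sin(dip) = 11.2 / sin(73.1°) = 11.71 m
net slip = dip-slip / sin(rake) = 11.71 / sin(16°) = 42.5 m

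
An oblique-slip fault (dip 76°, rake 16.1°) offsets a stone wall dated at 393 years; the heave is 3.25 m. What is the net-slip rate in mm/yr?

123 mm/yr

dip-slip = heave / cos(dip) = 3.25 / cos(76°) = 13.43 m
net slip = dip-slip / sin(rake) = 13.43 / sin(16.1°) = 48.44 m
rate = 48.44 m / 393 years = 0.123 m/yr = 123 mm/yr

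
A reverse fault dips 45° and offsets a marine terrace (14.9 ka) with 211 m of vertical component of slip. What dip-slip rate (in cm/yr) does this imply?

2 cm/yr

dip-slip = throw / sin(dip) = 211 m / sin(45°) = 298.4 m
rate = 298.4 m / 14.9 ka = 0.0200 m/yr = 2 cm/yr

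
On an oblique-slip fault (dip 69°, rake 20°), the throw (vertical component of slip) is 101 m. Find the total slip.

316 m

dip-slip = throw / sin(dip) = 101 / sin(69°) = 108.2 m
net slip = dip-slip / sin(rake) = 108.2 / sin(20°) = 316 m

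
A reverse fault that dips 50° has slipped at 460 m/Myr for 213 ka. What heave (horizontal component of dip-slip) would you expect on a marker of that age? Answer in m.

dip-slip = rate × time = 460 m/Myr × 213 ka = 97.98 m
heave = dip-slip × cos(dip) = 97.98 × cos(50°) = 63 m

63 m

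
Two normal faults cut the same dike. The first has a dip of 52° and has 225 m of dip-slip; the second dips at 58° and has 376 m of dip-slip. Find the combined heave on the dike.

338 m

heave_A = 225 × cos(52°) = 138.5 m
heave_B = 376 × cos(58°) = 199.2 m
total = 138.5 + 199.2 = 338 m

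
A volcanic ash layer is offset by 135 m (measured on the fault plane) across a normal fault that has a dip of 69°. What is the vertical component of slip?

throw = dip-slip × sin(dip) = 135 m × sin(69°) = 126 m

126 m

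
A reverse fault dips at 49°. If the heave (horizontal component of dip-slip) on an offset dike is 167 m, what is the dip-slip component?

dip-slip = heave / cos(dip) = 167 / cos(49°) = 255 m

255 m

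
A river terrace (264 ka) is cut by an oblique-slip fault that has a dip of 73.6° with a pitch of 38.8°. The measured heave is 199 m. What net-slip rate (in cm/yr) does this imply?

dip-slip = heave / cos(dip) = 199 / cos(73.6°) = 704.8 m
net slip = dip-slip / sin(rake) = 704.8 / sin(38.8°) = 1125 m
rate = 1125 m / 264 ka = 0.00426 m/yr = 0.426 cm/yr

0.426 cm/yr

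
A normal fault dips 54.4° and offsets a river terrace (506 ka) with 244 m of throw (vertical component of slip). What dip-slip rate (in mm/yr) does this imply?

dip-slip = throw / sin(dip) = 244 m / sin(54.4°) = 300.1 m
rate = 300.1 m / 506 ka = 0.000593 m/yr = 0.593 mm/yr

0.593 mm/yr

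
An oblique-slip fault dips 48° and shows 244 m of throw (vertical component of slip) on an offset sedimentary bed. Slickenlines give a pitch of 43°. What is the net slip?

481 m

dip-slip = throw / sin(dip) = 244 / sin(48°) = 328.3 m
net slip = dip-slip / sin(rake) = 328.3 / sin(43°) = 481 m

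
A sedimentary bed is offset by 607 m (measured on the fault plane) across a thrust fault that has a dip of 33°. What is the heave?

509 m

heave = dip-slip × cos(dip) = 607 m × cos(33°) = 509 m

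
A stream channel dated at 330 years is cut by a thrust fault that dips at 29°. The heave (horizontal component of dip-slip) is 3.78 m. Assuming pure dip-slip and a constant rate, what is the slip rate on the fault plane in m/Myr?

dip-slip = heave / cos(dip) = 3.78 m / cos(29°) = 4.322 m
rate = 4.322 m / 330 years = 0.0131 m/yr = 13100 m/Myr

13100 m/Myr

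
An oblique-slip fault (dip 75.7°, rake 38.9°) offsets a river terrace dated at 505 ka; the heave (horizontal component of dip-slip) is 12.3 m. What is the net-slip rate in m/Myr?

dip-slip = heave / cos(dip) = 12.3 / cos(75.7°) = 49.80 m
net slip = dip-slip / sin(rake) = 49.80 / sin(38.9°) = 79.30 m
rate = 79.30 m / 505 ka = 0.000157 m/yr = 157 m/Myr

157 m/Myr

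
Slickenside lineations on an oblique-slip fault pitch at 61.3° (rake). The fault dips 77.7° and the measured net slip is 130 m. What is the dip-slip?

dip-slip = net slip × sin(rake) = 130 m × sin(61.3°) = 114 m

114 m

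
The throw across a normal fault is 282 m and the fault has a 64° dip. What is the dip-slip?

314 m

dip-slip = throw / sin(dip) = 282 / sin(64°) = 314 m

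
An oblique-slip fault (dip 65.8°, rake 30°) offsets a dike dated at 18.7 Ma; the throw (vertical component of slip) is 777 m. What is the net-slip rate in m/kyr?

dip-slip = throw / sin(dip) = 777 / sin(65.8°) = 851.9 m
net slip = dip-slip / sin(rake) = 851.9 / sin(30°) = 1704 m
rate = 1704 m / 18.7 Ma = 0.0000911 m/yr = 0.0911 m/kyr

0.0911 m/kyr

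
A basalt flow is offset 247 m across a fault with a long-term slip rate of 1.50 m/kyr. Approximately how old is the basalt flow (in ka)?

165 ka

age = offset / rate = 247 m / (1.50 m/kyr) = 165000 yr = 165 ka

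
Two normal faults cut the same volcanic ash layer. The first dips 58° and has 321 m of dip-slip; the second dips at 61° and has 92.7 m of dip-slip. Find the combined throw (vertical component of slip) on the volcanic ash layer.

throw_A = 321 × sin(58°) = 272.2 m
throw_B = 92.7 × sin(61°) = 81.08 m
total = 272.2 + 81.08 = 353 m

353 m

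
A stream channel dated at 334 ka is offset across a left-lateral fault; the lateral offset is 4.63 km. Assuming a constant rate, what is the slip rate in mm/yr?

13.9 mm/yr

rate = 4.63 km / 334 ka = 0.0139 m/yr = 13.9 mm/yr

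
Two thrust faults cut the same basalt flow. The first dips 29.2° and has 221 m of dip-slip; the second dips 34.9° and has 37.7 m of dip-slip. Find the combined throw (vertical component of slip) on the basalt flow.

throw_A = 221 × sin(29.2°) = 107.8 m
throw_B = 37.7 × sin(34.9°) = 21.57 m
total = 107.8 + 21.57 = 129 m

129 m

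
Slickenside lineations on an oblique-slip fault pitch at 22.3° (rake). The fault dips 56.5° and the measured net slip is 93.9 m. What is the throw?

dip-slip = net slip × sin(rake) = 93.9 m × sin(22.3°) = 35.63 m
throw = dip-slip × sin(dip) = 35.63 × sin(56.5°) = 29.7 m

29.7 m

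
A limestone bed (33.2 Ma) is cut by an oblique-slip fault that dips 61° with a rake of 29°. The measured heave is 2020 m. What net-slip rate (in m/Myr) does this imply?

259 m/Myr

dip-slip = heave / cos(dip) = 2020 / cos(61°) = 4167 m
net slip = dip-slip / sin(rake) = 4167 / sin(29°) = 8594 m
rate = 8594 m / 33.2 Ma = 0.000259 m/yr = 259 m/Myr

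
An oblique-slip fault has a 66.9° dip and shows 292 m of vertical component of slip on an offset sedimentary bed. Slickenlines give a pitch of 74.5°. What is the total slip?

dip-slip = throw / sin(dip) = 292 / sin(66.9°) = 317.5 m
net slip = dip-slip / sin(rake) = 317.5 / sin(74.5°) = 329 m

329 m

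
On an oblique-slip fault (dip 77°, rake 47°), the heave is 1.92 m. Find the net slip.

11.7 m

dip-slip = heave / cos(dip) = 1.92 / cos(77°) = 8.535 m
net slip = dip-slip / sin(rake) = 8.535 / sin(47°) = 11.7 m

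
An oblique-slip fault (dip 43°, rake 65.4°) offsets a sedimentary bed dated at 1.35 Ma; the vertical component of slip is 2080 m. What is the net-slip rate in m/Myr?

2480 m/Myr

dip-slip = throw / sin(dip) = 2080 / sin(43°) = 3050 m
net slip = dip-slip / sin(rake) = 3050 / sin(65.4°) = 3354 m
rate = 3354 m / 1.35 Ma = 0.00248 m/yr = 2480 m/Myr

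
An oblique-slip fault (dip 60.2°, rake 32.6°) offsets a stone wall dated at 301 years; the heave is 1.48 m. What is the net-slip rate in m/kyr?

18.4 m/kyr

dip-slip = heave / cos(dip) = 1.48 / cos(60.2°) = 2.978 m
net slip = dip-slip / sin(rake) = 2.978 / sin(32.6°) = 5.527 m
rate = 5.527 m / 301 years = 0.0184 m/yr = 18.4 m/kyr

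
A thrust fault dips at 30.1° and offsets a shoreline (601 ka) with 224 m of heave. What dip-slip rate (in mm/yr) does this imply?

dip-slip = heave / cos(dip) = 224 m / cos(30.1°) = 258.9 m
rate = 258.9 m / 601 ka = 0.000431 m/yr = 0.431 mm/yr

0.431 mm/yr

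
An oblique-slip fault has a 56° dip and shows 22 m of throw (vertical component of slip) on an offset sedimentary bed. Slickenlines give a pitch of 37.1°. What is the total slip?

dip-slip = throw / sin(dip) = 22 / sin(56°) = 26.54 m
net slip = dip-slip / sin(rake) = 26.54 / sin(37.1°) = 44 m

44 m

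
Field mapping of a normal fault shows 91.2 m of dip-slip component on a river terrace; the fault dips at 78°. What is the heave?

19 m

heave = dip-slip × cos(dip) = 91.2 m × cos(78°) = 19 m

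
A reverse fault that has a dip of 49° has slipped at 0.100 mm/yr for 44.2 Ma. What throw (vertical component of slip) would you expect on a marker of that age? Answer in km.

3.34 km

dip-slip = rate × time = 0.100 mm/yr × 44.2 Ma = 4420 m
throw = dip-slip × sin(dip) = 4420 × sin(49°) = 3340 m = 3.34 km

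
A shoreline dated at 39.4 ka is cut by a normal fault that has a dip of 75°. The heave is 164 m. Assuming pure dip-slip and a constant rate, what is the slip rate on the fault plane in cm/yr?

1.61 cm/yr

dip-slip = heave / cos(dip) = 164 m / cos(75°) = 633.6 m
rate = 633.6 m / 39.4 ka = 0.0161 m/yr = 1.61 cm/yr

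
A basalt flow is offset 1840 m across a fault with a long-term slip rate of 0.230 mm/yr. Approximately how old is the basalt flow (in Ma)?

age = offset / rate = 1840 m / (0.230 mm/yr) = 8e+06 yr = 8 Ma

8 Ma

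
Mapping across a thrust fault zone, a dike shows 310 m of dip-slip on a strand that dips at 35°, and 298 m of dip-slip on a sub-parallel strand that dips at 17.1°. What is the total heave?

539 m

heave_A = 310 × cos(35°) = 253.9 m
heave_B = 298 × cos(17.1°) = 284.8 m
total = 253.9 + 284.8 = 539 m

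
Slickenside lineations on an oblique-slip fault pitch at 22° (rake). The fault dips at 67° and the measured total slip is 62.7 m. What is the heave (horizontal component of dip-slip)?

9.18 m

dip-slip = net slip × sin(rake) = 62.7 m × sin(22°) = 23.49 m
heave = dip-slip × cos(dip) = 23.49 × cos(67°) = 9.18 m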